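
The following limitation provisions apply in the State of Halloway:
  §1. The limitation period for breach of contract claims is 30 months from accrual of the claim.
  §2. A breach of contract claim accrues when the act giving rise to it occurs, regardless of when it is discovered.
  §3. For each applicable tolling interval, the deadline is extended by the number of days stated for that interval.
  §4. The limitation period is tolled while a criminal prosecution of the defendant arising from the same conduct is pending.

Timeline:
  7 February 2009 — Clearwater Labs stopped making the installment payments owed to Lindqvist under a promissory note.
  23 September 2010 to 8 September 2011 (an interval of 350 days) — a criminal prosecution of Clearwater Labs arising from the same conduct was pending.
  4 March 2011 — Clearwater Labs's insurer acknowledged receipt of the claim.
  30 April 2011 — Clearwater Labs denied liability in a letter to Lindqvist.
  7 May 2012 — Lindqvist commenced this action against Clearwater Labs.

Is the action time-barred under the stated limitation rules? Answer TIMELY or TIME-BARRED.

TIMELY

The claim accrued on 7 February 2009, when the wrongful act occurred.
30 months from 7 February 2009 is 7 August 2011.
The pending criminal prosecution from 23 September 2010 to 8 September 2011 tolled the period for 350 days, extending the deadline to 22 July 2012.
None of the other events listed affects the running of the period under the stated rules.
Lindqvist filed on 7 May 2012, before the 22 July 2012 deadline, so the action is timely.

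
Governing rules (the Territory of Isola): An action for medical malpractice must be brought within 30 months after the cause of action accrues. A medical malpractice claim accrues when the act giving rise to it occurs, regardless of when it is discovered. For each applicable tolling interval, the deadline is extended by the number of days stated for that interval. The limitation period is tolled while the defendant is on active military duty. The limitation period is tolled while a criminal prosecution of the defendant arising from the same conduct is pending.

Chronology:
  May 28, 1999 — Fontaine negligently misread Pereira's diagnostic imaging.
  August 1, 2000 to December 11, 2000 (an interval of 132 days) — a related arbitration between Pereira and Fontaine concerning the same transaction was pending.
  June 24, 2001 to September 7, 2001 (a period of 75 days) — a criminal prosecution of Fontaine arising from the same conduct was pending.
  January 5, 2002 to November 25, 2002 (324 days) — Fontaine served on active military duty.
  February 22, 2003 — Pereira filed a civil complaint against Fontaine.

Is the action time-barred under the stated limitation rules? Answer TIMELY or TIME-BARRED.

TIME-BARRED

The claim accrued on May 28, 1999, when the wrongful act occurred.
30 months from May 28, 1999 is November 28, 2001.
The period was tolled for 75 days by the pending criminal prosecution (June 24, 2001 to September 7, 2001), pushing the deadline to February 11, 2002.
The period was tolled for 324 days by the defendant's active military service (January 5, 2002 to November 25, 2002), pushing the deadline to January 1, 2003.
The pending related arbitration from August 1, 2000 to December 11, 2000 does not toll the period, because no stated rule makes a pending arbitration a tolling event.
Pereira filed on February 22, 2003, after the January 1, 2003 deadline, so the action is time-barred.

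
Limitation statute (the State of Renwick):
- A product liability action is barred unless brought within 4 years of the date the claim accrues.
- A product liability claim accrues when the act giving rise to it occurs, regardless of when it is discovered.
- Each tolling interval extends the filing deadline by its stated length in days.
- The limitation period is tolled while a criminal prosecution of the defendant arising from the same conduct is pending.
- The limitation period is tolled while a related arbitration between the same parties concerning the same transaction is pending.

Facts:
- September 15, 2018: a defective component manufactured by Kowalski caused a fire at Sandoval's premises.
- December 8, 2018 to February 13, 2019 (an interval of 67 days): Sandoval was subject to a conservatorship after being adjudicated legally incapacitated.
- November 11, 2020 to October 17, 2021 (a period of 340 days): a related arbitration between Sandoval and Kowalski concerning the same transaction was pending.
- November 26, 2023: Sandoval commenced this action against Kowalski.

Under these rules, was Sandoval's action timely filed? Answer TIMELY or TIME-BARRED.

The limitation period began to run on September 15, 2018.
4 years from September 15, 2018 is September 15, 2022.
The period was tolled for 340 days by the pending related arbitration (November 11, 2020 to October 17, 2021), pushing the deadline to August 21, 2023.
The plaintiff's legal incapacity from December 8, 2018 to February 13, 2019 does not toll the period, because no stated rule makes the plaintiff's incapacity a tolling event.
The November 26, 2023 filing falls after the August 21, 2023 deadline; the claim is time-barred.

TIME-BARRED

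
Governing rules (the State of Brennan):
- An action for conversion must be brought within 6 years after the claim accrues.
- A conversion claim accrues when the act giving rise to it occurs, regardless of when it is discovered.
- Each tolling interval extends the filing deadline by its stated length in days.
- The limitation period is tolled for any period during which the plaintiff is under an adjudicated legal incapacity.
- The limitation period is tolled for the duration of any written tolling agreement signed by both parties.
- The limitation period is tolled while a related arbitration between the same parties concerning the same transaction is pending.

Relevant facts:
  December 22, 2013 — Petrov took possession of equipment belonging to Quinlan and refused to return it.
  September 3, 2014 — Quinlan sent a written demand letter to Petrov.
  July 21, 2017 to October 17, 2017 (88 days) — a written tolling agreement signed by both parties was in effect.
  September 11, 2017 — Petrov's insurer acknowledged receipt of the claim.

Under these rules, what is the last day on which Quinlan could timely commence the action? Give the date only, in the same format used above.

March 19, 2020

The limitation period began to run on December 22, 2013.
6 years from December 22, 2013 is December 22, 2019.
The written tolling agreement from July 21, 2017 to October 17, 2017 tolled the period for 88 days, extending the deadline to March 19, 2020.
The other events in the timeline have no effect on the limitation period under the stated rules.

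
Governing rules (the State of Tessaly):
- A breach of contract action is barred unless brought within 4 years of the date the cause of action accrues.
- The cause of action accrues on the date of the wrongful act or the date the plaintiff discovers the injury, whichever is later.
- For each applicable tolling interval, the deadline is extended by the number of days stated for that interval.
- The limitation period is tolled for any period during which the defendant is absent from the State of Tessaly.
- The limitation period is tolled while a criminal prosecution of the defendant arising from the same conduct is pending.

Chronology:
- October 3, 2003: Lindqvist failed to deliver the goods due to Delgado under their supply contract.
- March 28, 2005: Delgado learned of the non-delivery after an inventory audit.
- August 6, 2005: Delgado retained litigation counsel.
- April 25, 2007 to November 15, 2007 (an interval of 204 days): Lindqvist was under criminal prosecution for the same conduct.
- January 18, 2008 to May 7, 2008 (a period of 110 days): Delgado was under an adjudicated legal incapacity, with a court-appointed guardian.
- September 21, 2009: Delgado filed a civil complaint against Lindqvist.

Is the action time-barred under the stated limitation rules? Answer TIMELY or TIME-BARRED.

TIMELY

The claim accrued on March 28, 2005 — the later of the October 3, 2003 act and the March 28, 2005 discovery.
Adding the 4 years base period to March 28, 2005 gives a deadline of March 28, 2009, before any tolling.
Because the pending criminal prosecution ran from April 25, 2007 to November 15, 2007, the deadline is extended by 204 days to October 18, 2009.
No stated provision tolls the period for the plaintiff's incapacity, so the interval from January 18, 2008 to May 7, 2008 has no effect on the deadline.
None of the other events listed affects the running of the period under the stated rules.
Delgado filed on September 21, 2009, before the October 18, 2009 deadline, so the action is timely.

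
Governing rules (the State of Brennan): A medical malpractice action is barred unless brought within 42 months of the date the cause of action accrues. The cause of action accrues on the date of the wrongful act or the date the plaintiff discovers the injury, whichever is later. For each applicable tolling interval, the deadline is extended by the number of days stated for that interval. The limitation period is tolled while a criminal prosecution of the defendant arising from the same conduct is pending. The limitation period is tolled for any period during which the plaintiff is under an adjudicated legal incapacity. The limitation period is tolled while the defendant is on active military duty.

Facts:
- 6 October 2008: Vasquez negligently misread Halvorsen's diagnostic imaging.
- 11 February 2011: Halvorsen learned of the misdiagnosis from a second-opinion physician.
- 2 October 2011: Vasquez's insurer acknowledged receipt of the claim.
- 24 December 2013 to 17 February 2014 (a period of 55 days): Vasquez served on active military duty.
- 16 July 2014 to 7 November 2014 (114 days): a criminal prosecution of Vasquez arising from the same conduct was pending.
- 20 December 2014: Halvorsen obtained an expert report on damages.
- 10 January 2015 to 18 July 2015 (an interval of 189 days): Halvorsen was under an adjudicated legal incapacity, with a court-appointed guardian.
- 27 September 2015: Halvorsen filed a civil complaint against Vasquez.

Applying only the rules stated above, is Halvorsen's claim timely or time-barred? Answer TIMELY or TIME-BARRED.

TIME-BARRED

The claim accrued on 11 February 2011 — the later of the 6 October 2008 act and the 11 February 2011 discovery.
The untolled deadline — 42 months after 11 February 2011 — is 11 August 2014.
The defendant's active military service from 24 December 2013 to 17 February 2014 tolled the period for 55 days, extending the deadline to 5 October 2014.
The period was tolled for 114 days by the pending criminal prosecution (16 July 2014 to 7 November 2014), pushing the deadline to 27 January 2015.
Because the plaintiff's legal incapacity ran from 10 January 2015 to 18 July 2015, the deadline is extended by 189 days to 4 August 2015.
The other events in the timeline have no effect on the limitation period under the stated rules.
Halvorsen filed on 27 September 2015, after the 4 August 2015 deadline, so the action is time-barred.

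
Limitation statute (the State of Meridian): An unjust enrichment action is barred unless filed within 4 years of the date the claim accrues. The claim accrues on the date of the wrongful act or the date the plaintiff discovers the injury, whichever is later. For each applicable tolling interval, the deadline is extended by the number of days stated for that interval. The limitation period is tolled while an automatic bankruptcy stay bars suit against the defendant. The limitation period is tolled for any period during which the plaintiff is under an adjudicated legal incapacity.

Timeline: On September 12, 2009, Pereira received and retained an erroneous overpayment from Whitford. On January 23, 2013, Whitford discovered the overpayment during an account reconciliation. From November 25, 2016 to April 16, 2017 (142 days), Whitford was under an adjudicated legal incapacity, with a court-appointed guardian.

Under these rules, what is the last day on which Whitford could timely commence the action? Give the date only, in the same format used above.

Because discovery on January 23, 2013 post-dates the September 12, 2009 act, accrual under the later-of rule falls on January 23, 2013.
The untolled deadline — 4 years after January 23, 2013 — is January 23, 2017.
The period was tolled for 142 days by the plaintiff's legal incapacity (November 25, 2016 to April 16, 2017), pushing the deadline to June 14, 2017.

June 14, 2017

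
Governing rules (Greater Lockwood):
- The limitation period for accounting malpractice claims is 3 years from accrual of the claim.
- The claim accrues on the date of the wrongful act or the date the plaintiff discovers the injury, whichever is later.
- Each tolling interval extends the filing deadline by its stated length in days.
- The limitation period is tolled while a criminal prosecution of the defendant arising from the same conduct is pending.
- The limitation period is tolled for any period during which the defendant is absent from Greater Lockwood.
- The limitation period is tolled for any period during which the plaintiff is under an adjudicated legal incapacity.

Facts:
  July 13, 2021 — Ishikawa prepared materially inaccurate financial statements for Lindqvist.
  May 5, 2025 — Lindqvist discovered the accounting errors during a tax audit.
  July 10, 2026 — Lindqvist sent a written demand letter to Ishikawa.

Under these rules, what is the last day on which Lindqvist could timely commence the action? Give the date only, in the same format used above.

The claim accrued on May 5, 2025 — the later of the July 13, 2021 act and the May 5, 2025 discovery.
Adding the 3 years base period to May 5, 2025 gives a deadline of May 5, 2028, before any tolling.
The other events in the timeline have no effect on the limitation period under the stated rules.

May 5, 2028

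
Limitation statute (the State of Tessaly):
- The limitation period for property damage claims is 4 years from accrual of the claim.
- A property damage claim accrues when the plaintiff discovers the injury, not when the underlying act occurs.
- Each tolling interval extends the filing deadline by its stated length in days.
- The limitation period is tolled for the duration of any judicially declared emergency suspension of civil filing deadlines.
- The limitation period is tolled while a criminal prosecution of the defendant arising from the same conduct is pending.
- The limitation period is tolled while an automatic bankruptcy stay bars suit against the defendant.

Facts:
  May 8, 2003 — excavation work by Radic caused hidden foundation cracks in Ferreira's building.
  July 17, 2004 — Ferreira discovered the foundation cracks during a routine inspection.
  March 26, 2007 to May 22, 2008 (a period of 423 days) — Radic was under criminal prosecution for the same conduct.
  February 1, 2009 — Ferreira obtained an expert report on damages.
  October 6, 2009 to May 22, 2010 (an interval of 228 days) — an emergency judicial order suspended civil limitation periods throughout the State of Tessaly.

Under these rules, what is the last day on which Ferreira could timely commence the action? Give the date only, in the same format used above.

Under the discovery rule, the claim accrued on July 17, 2004, when Ferreira discovered the injury — not on the May 8, 2003 date of the underlying act.
4 years from July 17, 2004 is July 17, 2008.
The period was tolled for 423 days by the pending criminal prosecution (March 26, 2007 to May 22, 2008), pushing the deadline to September 13, 2009.
By the time the emergency suspension of filing deadlines began on October 6, 2009, the limitation period had already expired on September 13, 2009; that interval cannot revive it.
Nothing else in the chronology tolls or restarts the period.

September 13, 2009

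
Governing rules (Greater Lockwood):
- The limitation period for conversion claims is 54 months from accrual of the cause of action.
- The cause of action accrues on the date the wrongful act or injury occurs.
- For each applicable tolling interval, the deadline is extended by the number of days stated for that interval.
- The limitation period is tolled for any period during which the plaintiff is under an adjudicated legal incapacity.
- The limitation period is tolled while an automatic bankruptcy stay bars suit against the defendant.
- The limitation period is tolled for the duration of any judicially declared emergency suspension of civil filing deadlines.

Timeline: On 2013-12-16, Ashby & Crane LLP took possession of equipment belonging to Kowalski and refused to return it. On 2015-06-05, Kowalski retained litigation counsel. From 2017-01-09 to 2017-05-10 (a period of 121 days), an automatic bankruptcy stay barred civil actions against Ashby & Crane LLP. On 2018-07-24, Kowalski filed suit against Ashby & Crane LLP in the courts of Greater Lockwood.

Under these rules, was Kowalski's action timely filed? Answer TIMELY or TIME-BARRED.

TIMELY

The cause of action accrued on 2013-12-16, the date of the act.
The untolled deadline — 54 months after 2013-12-16 — is 2018-06-16.
The automatic bankruptcy stay from 2017-01-09 to 2017-05-10 tolled the period for 121 days, extending the deadline to 2018-10-15.
Nothing else in the chronology tolls or restarts the period.
Kowalski filed on 2018-07-24, before the 2018-10-15 deadline, so the action is timely.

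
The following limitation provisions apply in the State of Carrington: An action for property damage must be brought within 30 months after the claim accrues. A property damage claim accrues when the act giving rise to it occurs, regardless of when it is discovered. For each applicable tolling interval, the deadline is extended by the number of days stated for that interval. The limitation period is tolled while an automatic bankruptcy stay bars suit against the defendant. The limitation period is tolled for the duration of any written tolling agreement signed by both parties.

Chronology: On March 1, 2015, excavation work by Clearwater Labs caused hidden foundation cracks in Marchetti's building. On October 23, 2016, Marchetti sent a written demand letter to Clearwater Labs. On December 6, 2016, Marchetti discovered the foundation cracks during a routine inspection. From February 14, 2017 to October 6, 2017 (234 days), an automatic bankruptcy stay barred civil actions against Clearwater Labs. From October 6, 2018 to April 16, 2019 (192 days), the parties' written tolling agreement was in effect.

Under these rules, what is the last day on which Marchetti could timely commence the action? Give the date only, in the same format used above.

April 23, 2018

Because the rule ties accrual to occurrence, the claim accrued on March 1, 2015, not on the December 6, 2016 discovery date.
The untolled deadline — 30 months after March 1, 2015 — is September 1, 2017.
Because the automatic bankruptcy stay ran from February 14, 2017 to October 6, 2017, the deadline is extended by 234 days to April 23, 2018.
The written tolling agreement starting October 6, 2018 came too late — the period had run on April 23, 2018 — and so does not extend the deadline.
The other events in the timeline have no effect on the limitation period under the stated rules.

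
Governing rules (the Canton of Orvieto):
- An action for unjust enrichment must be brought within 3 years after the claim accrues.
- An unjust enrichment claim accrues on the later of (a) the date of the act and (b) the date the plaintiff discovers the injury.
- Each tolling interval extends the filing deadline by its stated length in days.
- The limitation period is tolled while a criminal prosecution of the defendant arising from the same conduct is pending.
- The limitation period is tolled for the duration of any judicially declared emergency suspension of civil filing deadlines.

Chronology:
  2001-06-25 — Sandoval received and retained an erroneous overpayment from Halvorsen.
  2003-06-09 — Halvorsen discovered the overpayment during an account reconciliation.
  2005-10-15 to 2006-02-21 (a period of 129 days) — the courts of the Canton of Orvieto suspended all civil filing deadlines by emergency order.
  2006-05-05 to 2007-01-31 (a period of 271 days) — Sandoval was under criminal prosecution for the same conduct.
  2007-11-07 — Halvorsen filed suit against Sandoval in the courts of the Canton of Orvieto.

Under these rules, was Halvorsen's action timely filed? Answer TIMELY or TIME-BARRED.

TIME-BARRED

Because discovery on 2003-06-09 post-dates the 2001-06-25 act, accrual under the later-of rule falls on 2003-06-09.
The untolled deadline — 3 years after 2003-06-09 — is 2006-06-09.
The period was tolled for 129 days by the emergency suspension of filing deadlines (2005-10-15 to 2006-02-21), pushing the deadline to 2006-10-16.
The period was tolled for 271 days by the pending criminal prosecution (2006-05-05 to 2007-01-31), pushing the deadline to 2007-07-14.
Filing on 2007-11-07 missed the 2007-07-14 deadline — the action is time-barred.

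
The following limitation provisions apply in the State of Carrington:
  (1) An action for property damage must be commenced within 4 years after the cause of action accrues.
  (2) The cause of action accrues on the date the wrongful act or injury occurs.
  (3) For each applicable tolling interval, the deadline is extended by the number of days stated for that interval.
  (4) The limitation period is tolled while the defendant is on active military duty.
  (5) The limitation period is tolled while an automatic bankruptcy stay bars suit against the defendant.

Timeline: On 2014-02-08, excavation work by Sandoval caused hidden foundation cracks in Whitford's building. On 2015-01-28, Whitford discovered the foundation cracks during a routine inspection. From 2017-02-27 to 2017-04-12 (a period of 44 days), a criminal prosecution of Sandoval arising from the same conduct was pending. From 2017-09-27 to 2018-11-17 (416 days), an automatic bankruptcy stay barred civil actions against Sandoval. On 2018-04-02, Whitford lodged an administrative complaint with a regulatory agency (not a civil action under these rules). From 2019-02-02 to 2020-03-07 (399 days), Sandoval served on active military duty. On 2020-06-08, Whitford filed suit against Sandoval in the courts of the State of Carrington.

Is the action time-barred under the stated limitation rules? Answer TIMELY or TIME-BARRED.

TIME-BARRED

The claim accrued on 2014-02-08, when the wrongful act occurred; under the stated occurrence rule the 2015-01-28 discovery does not delay accrual.
Adding the 4 years base period to 2014-02-08 gives a deadline of 2018-02-08, before any tolling.
The automatic bankruptcy stay from 2017-09-27 to 2018-11-17 tolled the period for 416 days, extending the deadline to 2019-03-31.
The period was tolled for 399 days by the defendant's active military service (2019-02-02 to 2020-03-07), pushing the deadline to 2020-05-03.
Although a criminal prosecution ran from 2017-02-27 to 2017-04-12, the stated rules do not make that a tolling event, so it is disregarded.
Nothing else in the chronology tolls or restarts the period.
The 2020-06-08 filing falls after the 2020-05-03 deadline; the claim is time-barred.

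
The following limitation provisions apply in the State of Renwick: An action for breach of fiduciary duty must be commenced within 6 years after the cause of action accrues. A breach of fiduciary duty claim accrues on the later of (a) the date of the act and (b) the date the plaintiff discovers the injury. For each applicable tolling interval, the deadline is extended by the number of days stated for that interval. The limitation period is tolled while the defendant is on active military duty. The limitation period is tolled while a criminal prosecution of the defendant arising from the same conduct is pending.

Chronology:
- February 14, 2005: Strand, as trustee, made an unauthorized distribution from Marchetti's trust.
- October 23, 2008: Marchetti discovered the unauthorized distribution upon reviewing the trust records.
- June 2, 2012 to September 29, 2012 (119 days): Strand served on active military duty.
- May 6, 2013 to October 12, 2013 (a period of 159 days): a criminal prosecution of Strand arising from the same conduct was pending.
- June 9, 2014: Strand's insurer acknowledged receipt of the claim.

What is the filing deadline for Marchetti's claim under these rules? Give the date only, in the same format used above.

Because discovery on October 23, 2008 post-dates the February 14, 2005 act, accrual under the later-of rule falls on October 23, 2008.
Adding the 6 years base period to October 23, 2008 gives a deadline of October 23, 2014, before any tolling.
Because the defendant's active military service ran from June 2, 2012 to September 29, 2012, the deadline is extended by 119 days to February 19, 2015.
The pending criminal prosecution from May 6, 2013 to October 12, 2013 tolled the period for 159 days, extending the deadline to July 28, 2015.
The other events in the timeline have no effect on the limitation period under the stated rules.

July 28, 2015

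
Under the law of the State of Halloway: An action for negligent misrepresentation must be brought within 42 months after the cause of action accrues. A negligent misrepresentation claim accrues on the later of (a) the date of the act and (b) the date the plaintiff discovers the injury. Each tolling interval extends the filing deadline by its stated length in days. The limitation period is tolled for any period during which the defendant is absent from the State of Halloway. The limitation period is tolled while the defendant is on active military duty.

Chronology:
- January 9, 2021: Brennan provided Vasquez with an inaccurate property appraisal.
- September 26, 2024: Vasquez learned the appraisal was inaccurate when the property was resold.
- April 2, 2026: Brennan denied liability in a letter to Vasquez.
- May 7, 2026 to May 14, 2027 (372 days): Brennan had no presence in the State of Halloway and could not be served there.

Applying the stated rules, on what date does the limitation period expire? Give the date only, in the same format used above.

The claim accrued on September 26, 2024 — the later of the January 9, 2021 act and the September 26, 2024 discovery.
Adding the 42 months base period to September 26, 2024 gives a deadline of March 26, 2028, before any tolling.
The period was tolled for 372 days by the defendant's absence from the jurisdiction (May 7, 2026 to May 14, 2027), pushing the deadline to April 2, 2029.
The other events in the timeline have no effect on the limitation period under the stated rules.

April 2, 2029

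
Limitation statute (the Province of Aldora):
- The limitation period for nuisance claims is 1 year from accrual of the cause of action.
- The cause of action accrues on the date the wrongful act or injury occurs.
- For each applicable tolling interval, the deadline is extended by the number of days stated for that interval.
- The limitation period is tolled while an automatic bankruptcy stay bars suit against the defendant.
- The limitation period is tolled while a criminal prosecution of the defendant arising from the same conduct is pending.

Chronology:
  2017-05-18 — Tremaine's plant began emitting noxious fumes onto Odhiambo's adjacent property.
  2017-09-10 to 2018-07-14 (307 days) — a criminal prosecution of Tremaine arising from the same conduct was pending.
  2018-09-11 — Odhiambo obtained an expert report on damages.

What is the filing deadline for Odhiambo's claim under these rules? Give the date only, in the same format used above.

2019-03-21

The claim accrued on 2017-05-18, when the wrongful act occurred.
The untolled deadline — 1 year after 2017-05-18 — is 2018-05-18.
Because the pending criminal prosecution ran from 2017-09-10 to 2018-07-14, the deadline is extended by 307 days to 2019-03-21.
None of the other events listed affects the running of the period under the stated rules.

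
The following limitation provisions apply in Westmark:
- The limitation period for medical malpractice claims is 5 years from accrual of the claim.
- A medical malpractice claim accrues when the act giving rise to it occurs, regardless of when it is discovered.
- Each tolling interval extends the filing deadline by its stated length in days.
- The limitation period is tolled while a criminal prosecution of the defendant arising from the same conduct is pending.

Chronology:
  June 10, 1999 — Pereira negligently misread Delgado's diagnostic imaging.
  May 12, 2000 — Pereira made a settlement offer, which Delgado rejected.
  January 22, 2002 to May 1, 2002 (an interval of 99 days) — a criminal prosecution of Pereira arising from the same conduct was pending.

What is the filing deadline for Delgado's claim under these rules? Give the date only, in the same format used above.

The limitation period began to run on June 10, 1999.
Adding the 5 years base period to June 10, 1999 gives a deadline of June 10, 2004, before any tolling.
Because the pending criminal prosecution ran from January 22, 2002 to May 1, 2002, the deadline is extended by 99 days to September 17, 2004.
The other events in the timeline have no effect on the limitation period under the stated rules.

September 17, 2004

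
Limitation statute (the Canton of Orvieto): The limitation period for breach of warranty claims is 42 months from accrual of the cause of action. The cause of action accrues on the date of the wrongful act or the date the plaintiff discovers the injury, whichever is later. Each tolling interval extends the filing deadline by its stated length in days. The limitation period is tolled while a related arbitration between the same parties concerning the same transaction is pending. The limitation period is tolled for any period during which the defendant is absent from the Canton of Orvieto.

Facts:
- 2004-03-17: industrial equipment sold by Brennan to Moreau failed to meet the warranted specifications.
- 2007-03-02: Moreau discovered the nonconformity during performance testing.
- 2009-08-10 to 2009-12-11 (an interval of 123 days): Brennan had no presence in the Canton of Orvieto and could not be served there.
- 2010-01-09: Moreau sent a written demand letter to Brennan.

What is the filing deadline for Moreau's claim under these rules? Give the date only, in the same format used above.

Because discovery on 2007-03-02 post-dates the 2004-03-17 act, accrual under the later-of rule falls on 2007-03-02.
The untolled deadline — 42 months after 2007-03-02 — is 2010-09-02.
Because the defendant's absence from the jurisdiction ran from 2009-08-10 to 2009-12-11, the deadline is extended by 123 days to 2011-01-03.
Nothing else in the chronology tolls or restarts the period.

2011-01-03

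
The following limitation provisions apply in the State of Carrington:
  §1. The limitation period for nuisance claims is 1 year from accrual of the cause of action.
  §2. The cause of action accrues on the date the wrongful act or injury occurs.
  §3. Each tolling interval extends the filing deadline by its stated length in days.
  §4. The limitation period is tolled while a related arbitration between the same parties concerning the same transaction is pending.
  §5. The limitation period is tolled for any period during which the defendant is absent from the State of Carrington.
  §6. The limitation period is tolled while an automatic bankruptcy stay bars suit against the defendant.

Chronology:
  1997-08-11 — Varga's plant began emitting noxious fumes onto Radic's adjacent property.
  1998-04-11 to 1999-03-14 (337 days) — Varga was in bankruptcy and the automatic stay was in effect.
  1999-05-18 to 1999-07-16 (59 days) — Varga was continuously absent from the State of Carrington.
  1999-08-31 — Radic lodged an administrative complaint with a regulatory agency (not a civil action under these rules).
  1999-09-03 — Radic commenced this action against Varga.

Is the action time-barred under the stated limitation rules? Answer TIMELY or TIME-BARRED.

TIMELY

The cause of action accrued on 1997-08-11, the date of the act.
The untolled deadline — 1 year after 1997-08-11 — is 1998-08-11.
The automatic bankruptcy stay from 1998-04-11 to 1999-03-14 tolled the period for 337 days, extending the deadline to 1999-07-14.
The defendant's absence from the jurisdiction from 1999-05-18 to 1999-07-16 tolled the period for 59 days, extending the deadline to 1999-09-11.
None of the other events listed affects the running of the period under the stated rules.
The 1999-09-03 filing precedes the 1999-09-11 deadline; the claim is timely.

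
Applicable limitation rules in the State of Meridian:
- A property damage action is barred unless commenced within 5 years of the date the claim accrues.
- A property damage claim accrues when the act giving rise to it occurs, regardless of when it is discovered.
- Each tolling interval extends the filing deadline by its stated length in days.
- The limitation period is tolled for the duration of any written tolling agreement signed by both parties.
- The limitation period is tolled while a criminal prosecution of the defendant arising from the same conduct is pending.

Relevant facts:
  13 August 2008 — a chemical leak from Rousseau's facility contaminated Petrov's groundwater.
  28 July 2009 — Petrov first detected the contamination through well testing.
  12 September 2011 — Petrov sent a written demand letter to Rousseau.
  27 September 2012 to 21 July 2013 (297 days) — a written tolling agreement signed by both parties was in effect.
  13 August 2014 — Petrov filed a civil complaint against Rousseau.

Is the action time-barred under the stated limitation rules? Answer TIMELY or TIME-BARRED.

Accrual is governed by the date of the act, so the period began to run on 13 August 2008; the later discovery on 28 July 2009 is irrelevant under the stated rule.
Adding the 5 years base period to 13 August 2008 gives a deadline of 13 August 2013, before any tolling.
The written tolling agreement from 27 September 2012 to 21 July 2013 tolled the period for 297 days, extending the deadline to 6 June 2014.
Nothing else in the chronology tolls or restarts the period.
Petrov filed on 13 August 2014, after the 6 June 2014 deadline, so the action is time-barred.

TIME-BARRED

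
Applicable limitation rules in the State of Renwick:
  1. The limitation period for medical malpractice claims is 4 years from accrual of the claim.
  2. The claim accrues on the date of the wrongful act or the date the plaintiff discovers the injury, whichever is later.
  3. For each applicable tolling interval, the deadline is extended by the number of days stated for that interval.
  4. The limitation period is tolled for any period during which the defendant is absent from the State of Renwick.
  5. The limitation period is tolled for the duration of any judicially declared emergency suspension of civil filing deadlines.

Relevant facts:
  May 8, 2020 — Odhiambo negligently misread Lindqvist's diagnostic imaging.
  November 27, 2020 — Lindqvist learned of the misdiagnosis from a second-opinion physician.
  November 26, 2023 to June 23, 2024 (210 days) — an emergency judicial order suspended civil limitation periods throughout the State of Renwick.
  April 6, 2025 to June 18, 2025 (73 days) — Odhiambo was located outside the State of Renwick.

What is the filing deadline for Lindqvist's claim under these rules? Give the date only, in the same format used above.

Because discovery on November 27, 2020 post-dates the May 8, 2020 act, accrual under the later-of rule falls on November 27, 2020.
The untolled deadline — 4 years after November 27, 2020 — is November 27, 2024.
The emergency suspension of filing deadlines from November 26, 2023 to June 23, 2024 tolled the period for 210 days, extending the deadline to June 25, 2025.
The defendant's absence from the jurisdiction from April 6, 2025 to June 18, 2025 tolled the period for 73 days, extending the deadline to September 6, 2025.

September 6, 2025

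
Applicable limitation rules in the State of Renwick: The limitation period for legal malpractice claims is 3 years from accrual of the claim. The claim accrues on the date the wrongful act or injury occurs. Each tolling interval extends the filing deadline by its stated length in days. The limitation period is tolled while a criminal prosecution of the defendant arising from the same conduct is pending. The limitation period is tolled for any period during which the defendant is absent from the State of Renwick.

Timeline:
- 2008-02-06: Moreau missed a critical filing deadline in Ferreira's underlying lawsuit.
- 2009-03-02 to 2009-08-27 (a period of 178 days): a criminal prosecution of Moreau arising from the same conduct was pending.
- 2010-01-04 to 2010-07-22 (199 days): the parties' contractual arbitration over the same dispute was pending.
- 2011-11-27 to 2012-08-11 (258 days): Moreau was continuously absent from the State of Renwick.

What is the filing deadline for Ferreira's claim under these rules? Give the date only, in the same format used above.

The claim accrued on 2008-02-06, the date of the act.
3 years from 2008-02-06 is 2011-02-06.
The period was tolled for 178 days by the pending criminal prosecution (2009-03-02 to 2009-08-27), pushing the deadline to 2011-08-03.
The defendant's absence from the jurisdiction starting 2011-11-27 came too late — the period had run on 2011-08-03 — and so does not extend the deadline.
The pending related arbitration from 2010-01-04 to 2010-07-22 does not toll the period, because no stated rule makes a pending arbitration a tolling event.

2011-08-03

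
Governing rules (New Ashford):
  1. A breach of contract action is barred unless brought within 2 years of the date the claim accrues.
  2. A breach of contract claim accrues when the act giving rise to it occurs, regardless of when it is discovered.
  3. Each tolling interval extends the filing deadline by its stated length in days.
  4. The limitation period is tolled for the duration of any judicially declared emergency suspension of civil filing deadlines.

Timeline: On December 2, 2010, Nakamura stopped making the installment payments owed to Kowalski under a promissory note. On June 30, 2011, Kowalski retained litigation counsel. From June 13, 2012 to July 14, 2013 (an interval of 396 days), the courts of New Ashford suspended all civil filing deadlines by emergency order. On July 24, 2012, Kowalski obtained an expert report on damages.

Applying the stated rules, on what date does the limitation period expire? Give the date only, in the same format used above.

The claim accrued on December 2, 2010, when the wrongful act occurred.
Adding the 2 years base period to December 2, 2010 gives a deadline of December 2, 2012, before any tolling.
The period was tolled for 396 days by the emergency suspension of filing deadlines (June 13, 2012 to July 14, 2013), pushing the deadline to January 2, 2014.
None of the other events listed affects the running of the period under the stated rules.

January 2, 2014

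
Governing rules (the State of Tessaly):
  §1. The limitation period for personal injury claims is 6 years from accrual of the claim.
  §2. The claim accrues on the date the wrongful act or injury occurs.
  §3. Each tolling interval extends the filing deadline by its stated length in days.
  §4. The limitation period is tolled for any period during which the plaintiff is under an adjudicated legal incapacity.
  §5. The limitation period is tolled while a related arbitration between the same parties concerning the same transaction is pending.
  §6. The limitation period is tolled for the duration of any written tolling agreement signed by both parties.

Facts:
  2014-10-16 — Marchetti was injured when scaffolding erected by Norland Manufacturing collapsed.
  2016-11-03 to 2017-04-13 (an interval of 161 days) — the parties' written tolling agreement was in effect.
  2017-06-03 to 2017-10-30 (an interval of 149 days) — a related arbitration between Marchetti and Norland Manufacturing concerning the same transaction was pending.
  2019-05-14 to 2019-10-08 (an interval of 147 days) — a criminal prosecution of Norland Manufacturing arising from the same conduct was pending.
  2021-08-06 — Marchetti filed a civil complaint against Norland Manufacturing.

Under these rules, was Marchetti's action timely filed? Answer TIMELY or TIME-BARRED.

TIMELY

The claim accrued on 2014-10-16, when the wrongful act occurred.
Adding the 6 years base period to 2014-10-16 gives a deadline of 2020-10-16, before any tolling.
The period was tolled for 161 days by the written tolling agreement (2016-11-03 to 2017-04-13), pushing the deadline to 2021-03-26.
Because the pending related arbitration ran from 2017-06-03 to 2017-10-30, the deadline is extended by 149 days to 2021-08-22.
The pending criminal prosecution from 2019-05-14 to 2019-10-08 does not toll the period, because no stated rule makes a criminal prosecution a tolling event.
Filing on 2021-08-06 beat the 2021-08-22 deadline — the action is timely.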